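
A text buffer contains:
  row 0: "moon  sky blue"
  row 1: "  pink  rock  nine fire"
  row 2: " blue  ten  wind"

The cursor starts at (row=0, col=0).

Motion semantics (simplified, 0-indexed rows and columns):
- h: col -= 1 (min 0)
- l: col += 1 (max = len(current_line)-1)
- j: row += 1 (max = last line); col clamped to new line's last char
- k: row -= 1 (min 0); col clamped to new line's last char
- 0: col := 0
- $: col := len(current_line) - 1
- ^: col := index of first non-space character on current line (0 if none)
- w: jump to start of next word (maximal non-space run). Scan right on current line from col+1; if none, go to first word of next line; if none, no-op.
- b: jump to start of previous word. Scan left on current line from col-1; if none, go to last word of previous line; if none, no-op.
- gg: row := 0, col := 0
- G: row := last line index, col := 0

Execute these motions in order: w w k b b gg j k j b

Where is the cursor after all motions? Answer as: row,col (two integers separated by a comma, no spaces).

Answer: 0,10

Derivation:
After 1 (w): row=0 col=6 char='s'
After 2 (w): row=0 col=10 char='b'
After 3 (k): row=0 col=10 char='b'
After 4 (b): row=0 col=6 char='s'
After 5 (b): row=0 col=0 char='m'
After 6 (gg): row=0 col=0 char='m'
After 7 (j): row=1 col=0 char='_'
After 8 (k): row=0 col=0 char='m'
After 9 (j): row=1 col=0 char='_'
After 10 (b): row=0 col=10 char='b'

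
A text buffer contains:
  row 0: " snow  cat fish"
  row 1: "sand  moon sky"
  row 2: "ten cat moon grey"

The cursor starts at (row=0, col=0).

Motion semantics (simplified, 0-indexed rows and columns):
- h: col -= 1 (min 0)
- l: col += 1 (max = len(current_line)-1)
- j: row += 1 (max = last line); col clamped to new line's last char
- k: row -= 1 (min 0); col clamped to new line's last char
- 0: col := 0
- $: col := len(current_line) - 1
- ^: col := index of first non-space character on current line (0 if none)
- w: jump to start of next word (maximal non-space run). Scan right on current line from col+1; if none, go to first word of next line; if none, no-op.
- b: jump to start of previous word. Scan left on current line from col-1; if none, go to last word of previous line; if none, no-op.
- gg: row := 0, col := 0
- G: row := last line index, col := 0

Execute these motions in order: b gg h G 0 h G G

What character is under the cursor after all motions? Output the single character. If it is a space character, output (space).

Answer: t

Derivation:
After 1 (b): row=0 col=0 char='_'
After 2 (gg): row=0 col=0 char='_'
After 3 (h): row=0 col=0 char='_'
After 4 (G): row=2 col=0 char='t'
After 5 (0): row=2 col=0 char='t'
After 6 (h): row=2 col=0 char='t'
After 7 (G): row=2 col=0 char='t'
After 8 (G): row=2 col=0 char='t'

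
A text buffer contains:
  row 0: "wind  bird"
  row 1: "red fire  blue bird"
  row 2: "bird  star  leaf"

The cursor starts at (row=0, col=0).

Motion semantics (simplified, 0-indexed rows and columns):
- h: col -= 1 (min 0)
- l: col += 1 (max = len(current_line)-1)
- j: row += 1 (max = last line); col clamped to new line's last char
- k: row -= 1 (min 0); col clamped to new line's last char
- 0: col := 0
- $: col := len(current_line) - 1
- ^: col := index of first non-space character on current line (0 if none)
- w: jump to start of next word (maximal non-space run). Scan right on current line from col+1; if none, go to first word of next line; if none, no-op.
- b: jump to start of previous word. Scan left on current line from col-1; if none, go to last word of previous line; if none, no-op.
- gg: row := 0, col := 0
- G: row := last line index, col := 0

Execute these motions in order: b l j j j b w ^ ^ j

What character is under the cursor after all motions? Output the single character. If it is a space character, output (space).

Answer: b

Derivation:
After 1 (b): row=0 col=0 char='w'
After 2 (l): row=0 col=1 char='i'
After 3 (j): row=1 col=1 char='e'
After 4 (j): row=2 col=1 char='i'
After 5 (j): row=2 col=1 char='i'
After 6 (b): row=2 col=0 char='b'
After 7 (w): row=2 col=6 char='s'
After 8 (^): row=2 col=0 char='b'
After 9 (^): row=2 col=0 char='b'
After 10 (j): row=2 col=0 char='b'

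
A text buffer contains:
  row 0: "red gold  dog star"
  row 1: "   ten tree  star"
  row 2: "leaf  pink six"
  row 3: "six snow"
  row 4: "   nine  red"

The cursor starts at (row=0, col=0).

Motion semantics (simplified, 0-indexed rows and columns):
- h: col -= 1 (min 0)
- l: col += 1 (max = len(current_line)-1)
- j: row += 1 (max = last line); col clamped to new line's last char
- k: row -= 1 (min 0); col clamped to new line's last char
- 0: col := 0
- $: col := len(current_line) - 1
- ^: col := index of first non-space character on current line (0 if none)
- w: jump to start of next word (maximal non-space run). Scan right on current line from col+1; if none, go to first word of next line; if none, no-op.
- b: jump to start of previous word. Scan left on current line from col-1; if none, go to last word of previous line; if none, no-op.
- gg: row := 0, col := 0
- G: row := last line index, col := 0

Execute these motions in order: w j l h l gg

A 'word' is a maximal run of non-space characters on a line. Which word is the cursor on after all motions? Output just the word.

After 1 (w): row=0 col=4 char='g'
After 2 (j): row=1 col=4 char='e'
After 3 (l): row=1 col=5 char='n'
After 4 (h): row=1 col=4 char='e'
After 5 (l): row=1 col=5 char='n'
After 6 (gg): row=0 col=0 char='r'

Answer: red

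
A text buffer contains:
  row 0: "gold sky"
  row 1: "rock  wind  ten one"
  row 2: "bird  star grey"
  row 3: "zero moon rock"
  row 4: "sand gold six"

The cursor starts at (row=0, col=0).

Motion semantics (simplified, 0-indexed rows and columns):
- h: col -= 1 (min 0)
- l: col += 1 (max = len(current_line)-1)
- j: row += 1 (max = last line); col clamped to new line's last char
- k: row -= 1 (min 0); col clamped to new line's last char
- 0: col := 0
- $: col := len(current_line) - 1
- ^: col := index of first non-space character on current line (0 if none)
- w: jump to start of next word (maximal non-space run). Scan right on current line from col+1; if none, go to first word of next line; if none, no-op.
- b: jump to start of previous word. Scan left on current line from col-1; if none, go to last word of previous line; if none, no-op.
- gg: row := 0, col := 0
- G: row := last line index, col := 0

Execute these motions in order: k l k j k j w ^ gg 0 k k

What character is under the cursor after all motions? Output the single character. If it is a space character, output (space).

After 1 (k): row=0 col=0 char='g'
After 2 (l): row=0 col=1 char='o'
After 3 (k): row=0 col=1 char='o'
After 4 (j): row=1 col=1 char='o'
After 5 (k): row=0 col=1 char='o'
After 6 (j): row=1 col=1 char='o'
After 7 (w): row=1 col=6 char='w'
After 8 (^): row=1 col=0 char='r'
After 9 (gg): row=0 col=0 char='g'
After 10 (0): row=0 col=0 char='g'
After 11 (k): row=0 col=0 char='g'
After 12 (k): row=0 col=0 char='g'

Answer: g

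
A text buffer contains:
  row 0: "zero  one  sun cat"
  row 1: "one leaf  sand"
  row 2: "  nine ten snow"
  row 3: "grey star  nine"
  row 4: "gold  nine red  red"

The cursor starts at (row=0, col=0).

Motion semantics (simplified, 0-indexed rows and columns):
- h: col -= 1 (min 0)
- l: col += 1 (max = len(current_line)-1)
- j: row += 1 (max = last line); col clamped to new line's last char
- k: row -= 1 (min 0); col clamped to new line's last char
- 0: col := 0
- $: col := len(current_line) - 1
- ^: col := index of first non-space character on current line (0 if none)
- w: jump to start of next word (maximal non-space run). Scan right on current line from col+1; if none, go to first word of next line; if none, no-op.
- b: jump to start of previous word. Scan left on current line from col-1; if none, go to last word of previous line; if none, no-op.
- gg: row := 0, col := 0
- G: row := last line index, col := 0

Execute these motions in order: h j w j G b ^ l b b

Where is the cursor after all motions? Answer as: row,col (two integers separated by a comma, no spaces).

Answer: 2,11

Derivation:
After 1 (h): row=0 col=0 char='z'
After 2 (j): row=1 col=0 char='o'
After 3 (w): row=1 col=4 char='l'
After 4 (j): row=2 col=4 char='n'
After 5 (G): row=4 col=0 char='g'
After 6 (b): row=3 col=11 char='n'
After 7 (^): row=3 col=0 char='g'
After 8 (l): row=3 col=1 char='r'
After 9 (b): row=3 col=0 char='g'
After 10 (b): row=2 col=11 char='s'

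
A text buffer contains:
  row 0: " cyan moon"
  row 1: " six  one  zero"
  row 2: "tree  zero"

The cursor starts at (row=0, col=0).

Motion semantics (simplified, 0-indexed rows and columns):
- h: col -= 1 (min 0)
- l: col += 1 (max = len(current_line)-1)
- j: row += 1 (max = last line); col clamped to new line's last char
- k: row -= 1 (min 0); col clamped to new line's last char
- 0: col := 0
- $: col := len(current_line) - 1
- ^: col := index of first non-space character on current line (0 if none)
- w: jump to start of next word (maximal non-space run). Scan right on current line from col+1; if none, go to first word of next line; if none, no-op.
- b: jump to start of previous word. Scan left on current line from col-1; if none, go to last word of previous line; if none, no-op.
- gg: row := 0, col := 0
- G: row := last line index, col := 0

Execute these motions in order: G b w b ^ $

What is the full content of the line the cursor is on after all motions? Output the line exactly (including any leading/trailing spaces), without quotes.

After 1 (G): row=2 col=0 char='t'
After 2 (b): row=1 col=11 char='z'
After 3 (w): row=2 col=0 char='t'
After 4 (b): row=1 col=11 char='z'
After 5 (^): row=1 col=1 char='s'
After 6 ($): row=1 col=14 char='o'

Answer:  six  one  zero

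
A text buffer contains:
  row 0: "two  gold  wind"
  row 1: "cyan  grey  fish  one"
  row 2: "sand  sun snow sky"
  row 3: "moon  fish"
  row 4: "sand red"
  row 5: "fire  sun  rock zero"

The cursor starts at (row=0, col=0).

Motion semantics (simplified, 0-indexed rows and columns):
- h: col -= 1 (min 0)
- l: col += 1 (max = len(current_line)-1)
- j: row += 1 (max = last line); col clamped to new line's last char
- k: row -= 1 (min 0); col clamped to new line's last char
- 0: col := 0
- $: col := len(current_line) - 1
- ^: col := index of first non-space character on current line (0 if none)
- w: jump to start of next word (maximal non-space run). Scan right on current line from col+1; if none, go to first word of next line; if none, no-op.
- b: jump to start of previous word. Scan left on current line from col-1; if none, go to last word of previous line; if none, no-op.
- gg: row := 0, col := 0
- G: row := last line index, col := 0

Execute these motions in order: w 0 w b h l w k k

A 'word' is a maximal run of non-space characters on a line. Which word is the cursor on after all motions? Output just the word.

Answer: gold

Derivation:
After 1 (w): row=0 col=5 char='g'
After 2 (0): row=0 col=0 char='t'
After 3 (w): row=0 col=5 char='g'
After 4 (b): row=0 col=0 char='t'
After 5 (h): row=0 col=0 char='t'
After 6 (l): row=0 col=1 char='w'
After 7 (w): row=0 col=5 char='g'
After 8 (k): row=0 col=5 char='g'
After 9 (k): row=0 col=5 char='g'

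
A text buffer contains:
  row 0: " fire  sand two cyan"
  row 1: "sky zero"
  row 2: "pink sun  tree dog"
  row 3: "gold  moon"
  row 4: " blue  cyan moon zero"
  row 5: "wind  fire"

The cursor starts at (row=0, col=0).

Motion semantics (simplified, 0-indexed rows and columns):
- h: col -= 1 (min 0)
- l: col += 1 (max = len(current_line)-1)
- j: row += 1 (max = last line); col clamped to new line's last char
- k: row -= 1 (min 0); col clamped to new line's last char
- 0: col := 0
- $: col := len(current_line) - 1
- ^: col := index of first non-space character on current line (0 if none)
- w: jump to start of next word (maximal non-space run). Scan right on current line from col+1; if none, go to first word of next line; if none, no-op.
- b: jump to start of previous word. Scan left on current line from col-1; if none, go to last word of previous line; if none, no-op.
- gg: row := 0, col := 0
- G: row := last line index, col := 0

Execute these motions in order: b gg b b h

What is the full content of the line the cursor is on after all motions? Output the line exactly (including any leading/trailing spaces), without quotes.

Answer:  fire  sand two cyan

Derivation:
After 1 (b): row=0 col=0 char='_'
After 2 (gg): row=0 col=0 char='_'
After 3 (b): row=0 col=0 char='_'
After 4 (b): row=0 col=0 char='_'
After 5 (h): row=0 col=0 char='_'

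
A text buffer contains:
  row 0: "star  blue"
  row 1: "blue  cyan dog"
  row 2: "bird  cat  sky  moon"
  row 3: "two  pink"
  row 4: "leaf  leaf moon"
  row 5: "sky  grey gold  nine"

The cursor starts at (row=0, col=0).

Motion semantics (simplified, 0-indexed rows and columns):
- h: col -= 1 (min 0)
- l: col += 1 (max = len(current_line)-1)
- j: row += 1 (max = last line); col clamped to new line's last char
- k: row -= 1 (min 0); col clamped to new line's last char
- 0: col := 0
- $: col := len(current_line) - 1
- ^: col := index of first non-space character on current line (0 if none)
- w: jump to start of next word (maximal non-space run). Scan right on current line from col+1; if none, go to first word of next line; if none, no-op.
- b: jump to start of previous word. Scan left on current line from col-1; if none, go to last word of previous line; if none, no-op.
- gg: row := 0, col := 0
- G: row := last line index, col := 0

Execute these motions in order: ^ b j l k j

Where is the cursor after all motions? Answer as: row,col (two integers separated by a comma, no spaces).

After 1 (^): row=0 col=0 char='s'
After 2 (b): row=0 col=0 char='s'
After 3 (j): row=1 col=0 char='b'
After 4 (l): row=1 col=1 char='l'
After 5 (k): row=0 col=1 char='t'
After 6 (j): row=1 col=1 char='l'

Answer: 1,1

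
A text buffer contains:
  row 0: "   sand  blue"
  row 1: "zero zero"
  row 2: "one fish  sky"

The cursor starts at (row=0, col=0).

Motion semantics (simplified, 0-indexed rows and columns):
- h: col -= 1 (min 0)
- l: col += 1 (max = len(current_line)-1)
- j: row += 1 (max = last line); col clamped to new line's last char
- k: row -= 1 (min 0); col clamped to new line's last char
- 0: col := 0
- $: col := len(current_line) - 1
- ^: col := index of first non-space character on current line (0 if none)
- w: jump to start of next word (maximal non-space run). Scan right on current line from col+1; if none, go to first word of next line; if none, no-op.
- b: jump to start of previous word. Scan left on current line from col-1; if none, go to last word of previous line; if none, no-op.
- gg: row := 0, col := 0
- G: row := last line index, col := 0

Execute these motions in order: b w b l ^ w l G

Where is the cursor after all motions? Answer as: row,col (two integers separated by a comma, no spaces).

After 1 (b): row=0 col=0 char='_'
After 2 (w): row=0 col=3 char='s'
After 3 (b): row=0 col=3 char='s'
After 4 (l): row=0 col=4 char='a'
After 5 (^): row=0 col=3 char='s'
After 6 (w): row=0 col=9 char='b'
After 7 (l): row=0 col=10 char='l'
After 8 (G): row=2 col=0 char='o'

Answer: 2,0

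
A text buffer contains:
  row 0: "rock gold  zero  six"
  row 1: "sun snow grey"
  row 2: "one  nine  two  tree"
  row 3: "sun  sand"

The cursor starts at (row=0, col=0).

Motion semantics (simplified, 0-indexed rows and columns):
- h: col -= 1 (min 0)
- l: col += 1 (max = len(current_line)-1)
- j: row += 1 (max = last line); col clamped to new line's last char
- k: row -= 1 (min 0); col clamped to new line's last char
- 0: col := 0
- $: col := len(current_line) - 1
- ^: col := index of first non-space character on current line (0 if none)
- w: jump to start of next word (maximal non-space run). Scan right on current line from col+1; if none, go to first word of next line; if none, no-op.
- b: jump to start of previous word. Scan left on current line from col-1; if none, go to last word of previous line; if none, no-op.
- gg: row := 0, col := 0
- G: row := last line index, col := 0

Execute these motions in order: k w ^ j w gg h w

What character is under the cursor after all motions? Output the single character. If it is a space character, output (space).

After 1 (k): row=0 col=0 char='r'
After 2 (w): row=0 col=5 char='g'
After 3 (^): row=0 col=0 char='r'
After 4 (j): row=1 col=0 char='s'
After 5 (w): row=1 col=4 char='s'
After 6 (gg): row=0 col=0 char='r'
After 7 (h): row=0 col=0 char='r'
After 8 (w): row=0 col=5 char='g'

Answer: g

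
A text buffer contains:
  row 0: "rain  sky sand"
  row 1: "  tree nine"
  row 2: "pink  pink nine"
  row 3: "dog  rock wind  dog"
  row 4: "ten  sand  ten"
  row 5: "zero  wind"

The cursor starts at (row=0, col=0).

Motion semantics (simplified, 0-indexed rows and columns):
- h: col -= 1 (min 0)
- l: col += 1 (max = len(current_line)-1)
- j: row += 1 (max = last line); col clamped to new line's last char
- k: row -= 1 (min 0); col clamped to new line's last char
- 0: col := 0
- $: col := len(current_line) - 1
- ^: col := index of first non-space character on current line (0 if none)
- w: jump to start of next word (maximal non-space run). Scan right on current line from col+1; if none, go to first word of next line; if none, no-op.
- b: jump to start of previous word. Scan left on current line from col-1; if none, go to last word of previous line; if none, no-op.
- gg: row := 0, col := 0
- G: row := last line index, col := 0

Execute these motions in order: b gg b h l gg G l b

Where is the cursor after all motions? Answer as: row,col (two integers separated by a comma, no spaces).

After 1 (b): row=0 col=0 char='r'
After 2 (gg): row=0 col=0 char='r'
After 3 (b): row=0 col=0 char='r'
After 4 (h): row=0 col=0 char='r'
After 5 (l): row=0 col=1 char='a'
After 6 (gg): row=0 col=0 char='r'
After 7 (G): row=5 col=0 char='z'
After 8 (l): row=5 col=1 char='e'
After 9 (b): row=5 col=0 char='z'

Answer: 5,0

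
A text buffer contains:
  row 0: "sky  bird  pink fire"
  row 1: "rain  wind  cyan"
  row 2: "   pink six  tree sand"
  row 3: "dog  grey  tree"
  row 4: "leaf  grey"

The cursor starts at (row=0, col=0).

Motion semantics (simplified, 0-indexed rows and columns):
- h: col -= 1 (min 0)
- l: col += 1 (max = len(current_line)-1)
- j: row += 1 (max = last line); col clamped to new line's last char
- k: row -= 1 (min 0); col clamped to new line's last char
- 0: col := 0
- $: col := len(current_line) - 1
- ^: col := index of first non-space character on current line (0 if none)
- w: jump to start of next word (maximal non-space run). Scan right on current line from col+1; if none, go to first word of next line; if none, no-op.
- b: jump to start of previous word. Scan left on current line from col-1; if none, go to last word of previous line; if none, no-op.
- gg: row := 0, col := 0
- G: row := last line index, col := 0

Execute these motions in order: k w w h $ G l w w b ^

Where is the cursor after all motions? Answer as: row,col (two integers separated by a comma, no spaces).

After 1 (k): row=0 col=0 char='s'
After 2 (w): row=0 col=5 char='b'
After 3 (w): row=0 col=11 char='p'
After 4 (h): row=0 col=10 char='_'
After 5 ($): row=0 col=19 char='e'
After 6 (G): row=4 col=0 char='l'
After 7 (l): row=4 col=1 char='e'
After 8 (w): row=4 col=6 char='g'
After 9 (w): row=4 col=6 char='g'
After 10 (b): row=4 col=0 char='l'
After 11 (^): row=4 col=0 char='l'

Answer: 4,0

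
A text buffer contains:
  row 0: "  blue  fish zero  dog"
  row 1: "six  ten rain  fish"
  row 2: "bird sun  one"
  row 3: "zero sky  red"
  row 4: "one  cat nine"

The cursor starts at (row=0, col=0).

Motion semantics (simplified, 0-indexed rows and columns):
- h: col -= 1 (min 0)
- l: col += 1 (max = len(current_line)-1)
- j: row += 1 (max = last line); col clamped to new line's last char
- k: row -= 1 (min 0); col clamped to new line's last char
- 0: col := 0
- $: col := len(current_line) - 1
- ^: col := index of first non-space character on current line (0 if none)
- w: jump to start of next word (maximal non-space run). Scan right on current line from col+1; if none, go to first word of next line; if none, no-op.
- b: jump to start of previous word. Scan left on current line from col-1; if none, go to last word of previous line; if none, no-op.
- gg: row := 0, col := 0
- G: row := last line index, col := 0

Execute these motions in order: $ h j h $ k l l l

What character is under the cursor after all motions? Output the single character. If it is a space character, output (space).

Answer: g

Derivation:
After 1 ($): row=0 col=21 char='g'
After 2 (h): row=0 col=20 char='o'
After 3 (j): row=1 col=18 char='h'
After 4 (h): row=1 col=17 char='s'
After 5 ($): row=1 col=18 char='h'
After 6 (k): row=0 col=18 char='_'
After 7 (l): row=0 col=19 char='d'
After 8 (l): row=0 col=20 char='o'
After 9 (l): row=0 col=21 char='g'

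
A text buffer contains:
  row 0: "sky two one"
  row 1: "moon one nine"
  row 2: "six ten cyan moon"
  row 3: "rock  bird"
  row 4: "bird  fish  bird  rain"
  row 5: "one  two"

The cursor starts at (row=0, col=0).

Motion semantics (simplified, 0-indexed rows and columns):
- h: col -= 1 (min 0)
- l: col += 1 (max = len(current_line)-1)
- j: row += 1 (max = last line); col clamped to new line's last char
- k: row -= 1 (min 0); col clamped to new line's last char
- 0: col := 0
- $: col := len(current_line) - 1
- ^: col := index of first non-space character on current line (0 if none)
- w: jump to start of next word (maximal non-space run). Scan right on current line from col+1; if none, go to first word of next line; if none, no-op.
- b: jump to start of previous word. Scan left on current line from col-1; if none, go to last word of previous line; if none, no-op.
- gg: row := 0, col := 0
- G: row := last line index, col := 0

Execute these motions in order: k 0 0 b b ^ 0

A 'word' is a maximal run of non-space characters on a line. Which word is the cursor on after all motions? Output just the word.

After 1 (k): row=0 col=0 char='s'
After 2 (0): row=0 col=0 char='s'
After 3 (0): row=0 col=0 char='s'
After 4 (b): row=0 col=0 char='s'
After 5 (b): row=0 col=0 char='s'
After 6 (^): row=0 col=0 char='s'
After 7 (0): row=0 col=0 char='s'

Answer: sky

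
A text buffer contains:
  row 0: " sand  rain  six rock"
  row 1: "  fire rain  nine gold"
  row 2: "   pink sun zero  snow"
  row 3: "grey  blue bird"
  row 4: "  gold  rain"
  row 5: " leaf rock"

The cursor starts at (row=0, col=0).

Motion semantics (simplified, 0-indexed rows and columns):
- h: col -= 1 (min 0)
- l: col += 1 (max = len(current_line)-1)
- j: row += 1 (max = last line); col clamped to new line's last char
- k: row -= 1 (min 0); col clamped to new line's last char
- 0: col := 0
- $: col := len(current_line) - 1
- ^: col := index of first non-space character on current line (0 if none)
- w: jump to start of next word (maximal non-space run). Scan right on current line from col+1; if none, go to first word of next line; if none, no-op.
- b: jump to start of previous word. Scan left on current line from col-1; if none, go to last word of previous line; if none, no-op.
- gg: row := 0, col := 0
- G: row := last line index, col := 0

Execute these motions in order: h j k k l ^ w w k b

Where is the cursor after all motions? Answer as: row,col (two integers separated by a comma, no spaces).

After 1 (h): row=0 col=0 char='_'
After 2 (j): row=1 col=0 char='_'
After 3 (k): row=0 col=0 char='_'
After 4 (k): row=0 col=0 char='_'
After 5 (l): row=0 col=1 char='s'
After 6 (^): row=0 col=1 char='s'
After 7 (w): row=0 col=7 char='r'
After 8 (w): row=0 col=13 char='s'
After 9 (k): row=0 col=13 char='s'
After 10 (b): row=0 col=7 char='r'

Answer: 0,7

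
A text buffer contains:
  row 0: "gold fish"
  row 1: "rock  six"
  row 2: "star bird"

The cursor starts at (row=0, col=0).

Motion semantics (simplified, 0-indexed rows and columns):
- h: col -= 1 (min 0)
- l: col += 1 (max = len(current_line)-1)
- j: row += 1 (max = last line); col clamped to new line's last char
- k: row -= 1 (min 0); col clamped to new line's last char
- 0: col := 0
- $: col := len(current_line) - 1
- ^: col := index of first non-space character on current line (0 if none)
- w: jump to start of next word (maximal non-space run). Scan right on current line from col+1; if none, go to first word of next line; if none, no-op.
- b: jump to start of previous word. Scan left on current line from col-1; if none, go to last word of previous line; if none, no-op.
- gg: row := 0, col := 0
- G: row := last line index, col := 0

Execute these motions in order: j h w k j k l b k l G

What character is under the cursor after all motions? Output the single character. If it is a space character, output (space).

Answer: s

Derivation:
After 1 (j): row=1 col=0 char='r'
After 2 (h): row=1 col=0 char='r'
After 3 (w): row=1 col=6 char='s'
After 4 (k): row=0 col=6 char='i'
After 5 (j): row=1 col=6 char='s'
After 6 (k): row=0 col=6 char='i'
After 7 (l): row=0 col=7 char='s'
After 8 (b): row=0 col=5 char='f'
After 9 (k): row=0 col=5 char='f'
After 10 (l): row=0 col=6 char='i'
After 11 (G): row=2 col=0 char='s'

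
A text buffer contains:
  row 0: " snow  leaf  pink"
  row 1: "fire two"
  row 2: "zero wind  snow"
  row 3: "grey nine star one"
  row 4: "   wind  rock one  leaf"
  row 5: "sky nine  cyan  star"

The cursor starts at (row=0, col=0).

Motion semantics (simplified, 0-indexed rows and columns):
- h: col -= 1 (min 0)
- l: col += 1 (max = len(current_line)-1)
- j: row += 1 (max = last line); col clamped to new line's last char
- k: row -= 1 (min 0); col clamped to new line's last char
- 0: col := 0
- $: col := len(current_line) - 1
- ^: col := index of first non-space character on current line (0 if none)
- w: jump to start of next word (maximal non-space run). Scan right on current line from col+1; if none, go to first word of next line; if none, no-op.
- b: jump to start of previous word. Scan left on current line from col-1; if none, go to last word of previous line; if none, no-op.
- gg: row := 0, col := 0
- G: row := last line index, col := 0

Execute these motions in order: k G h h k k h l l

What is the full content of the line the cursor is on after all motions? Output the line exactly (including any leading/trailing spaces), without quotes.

After 1 (k): row=0 col=0 char='_'
After 2 (G): row=5 col=0 char='s'
After 3 (h): row=5 col=0 char='s'
After 4 (h): row=5 col=0 char='s'
After 5 (k): row=4 col=0 char='_'
After 6 (k): row=3 col=0 char='g'
After 7 (h): row=3 col=0 char='g'
After 8 (l): row=3 col=1 char='r'
After 9 (l): row=3 col=2 char='e'

Answer: grey nine star one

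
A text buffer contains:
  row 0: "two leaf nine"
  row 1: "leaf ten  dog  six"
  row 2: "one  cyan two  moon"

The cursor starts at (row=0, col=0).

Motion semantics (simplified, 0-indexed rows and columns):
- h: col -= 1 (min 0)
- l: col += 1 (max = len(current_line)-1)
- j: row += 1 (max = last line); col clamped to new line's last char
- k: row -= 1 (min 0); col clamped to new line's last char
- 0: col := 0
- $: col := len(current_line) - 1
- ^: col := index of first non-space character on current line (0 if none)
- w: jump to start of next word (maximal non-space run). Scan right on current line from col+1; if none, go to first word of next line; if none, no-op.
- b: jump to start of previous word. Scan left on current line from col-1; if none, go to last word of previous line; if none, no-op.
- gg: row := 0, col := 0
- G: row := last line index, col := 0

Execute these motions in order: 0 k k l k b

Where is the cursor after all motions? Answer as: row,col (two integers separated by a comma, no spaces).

Answer: 0,0

Derivation:
After 1 (0): row=0 col=0 char='t'
After 2 (k): row=0 col=0 char='t'
After 3 (k): row=0 col=0 char='t'
After 4 (l): row=0 col=1 char='w'
After 5 (k): row=0 col=1 char='w'
After 6 (b): row=0 col=0 char='t'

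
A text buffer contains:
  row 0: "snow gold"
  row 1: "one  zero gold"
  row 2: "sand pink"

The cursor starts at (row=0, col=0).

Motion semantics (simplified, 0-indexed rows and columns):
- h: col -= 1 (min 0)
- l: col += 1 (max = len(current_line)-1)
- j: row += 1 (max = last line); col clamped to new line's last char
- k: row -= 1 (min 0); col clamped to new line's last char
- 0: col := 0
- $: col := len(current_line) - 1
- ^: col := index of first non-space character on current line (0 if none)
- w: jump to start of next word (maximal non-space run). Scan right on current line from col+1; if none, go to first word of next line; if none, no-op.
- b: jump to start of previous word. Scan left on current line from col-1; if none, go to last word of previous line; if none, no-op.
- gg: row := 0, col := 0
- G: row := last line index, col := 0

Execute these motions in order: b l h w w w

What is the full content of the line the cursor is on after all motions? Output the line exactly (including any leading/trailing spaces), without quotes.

After 1 (b): row=0 col=0 char='s'
After 2 (l): row=0 col=1 char='n'
After 3 (h): row=0 col=0 char='s'
After 4 (w): row=0 col=5 char='g'
After 5 (w): row=1 col=0 char='o'
After 6 (w): row=1 col=5 char='z'

Answer: one  zero gold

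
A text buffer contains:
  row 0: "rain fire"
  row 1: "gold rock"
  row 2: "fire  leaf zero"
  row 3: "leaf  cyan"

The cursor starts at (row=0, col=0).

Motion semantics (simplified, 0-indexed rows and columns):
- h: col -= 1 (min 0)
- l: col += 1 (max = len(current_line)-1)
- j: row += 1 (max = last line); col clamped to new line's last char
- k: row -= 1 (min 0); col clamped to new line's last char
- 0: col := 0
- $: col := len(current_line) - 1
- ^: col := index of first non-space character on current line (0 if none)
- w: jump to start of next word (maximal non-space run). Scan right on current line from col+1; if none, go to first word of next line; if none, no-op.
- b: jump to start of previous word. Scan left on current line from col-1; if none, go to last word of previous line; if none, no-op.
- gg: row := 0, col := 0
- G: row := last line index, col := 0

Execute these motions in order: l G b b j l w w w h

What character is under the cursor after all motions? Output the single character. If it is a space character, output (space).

Answer: c

Derivation:
After 1 (l): row=0 col=1 char='a'
After 2 (G): row=3 col=0 char='l'
After 3 (b): row=2 col=11 char='z'
After 4 (b): row=2 col=6 char='l'
After 5 (j): row=3 col=6 char='c'
After 6 (l): row=3 col=7 char='y'
After 7 (w): row=3 col=7 char='y'
After 8 (w): row=3 col=7 char='y'
After 9 (w): row=3 col=7 char='y'
After 10 (h): row=3 col=6 char='c'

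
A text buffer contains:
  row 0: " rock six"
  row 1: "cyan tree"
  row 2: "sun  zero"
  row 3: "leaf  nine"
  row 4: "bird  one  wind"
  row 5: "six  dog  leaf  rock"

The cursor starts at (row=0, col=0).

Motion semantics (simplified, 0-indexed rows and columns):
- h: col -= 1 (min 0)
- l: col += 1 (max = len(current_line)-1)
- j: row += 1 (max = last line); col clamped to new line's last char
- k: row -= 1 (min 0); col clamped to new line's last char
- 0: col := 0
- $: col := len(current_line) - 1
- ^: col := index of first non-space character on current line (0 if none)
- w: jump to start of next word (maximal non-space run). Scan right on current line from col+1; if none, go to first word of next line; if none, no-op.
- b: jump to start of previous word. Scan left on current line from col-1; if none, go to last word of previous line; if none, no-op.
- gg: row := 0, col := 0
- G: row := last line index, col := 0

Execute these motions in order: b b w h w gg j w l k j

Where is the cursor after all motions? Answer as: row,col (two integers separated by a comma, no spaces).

After 1 (b): row=0 col=0 char='_'
After 2 (b): row=0 col=0 char='_'
After 3 (w): row=0 col=1 char='r'
After 4 (h): row=0 col=0 char='_'
After 5 (w): row=0 col=1 char='r'
After 6 (gg): row=0 col=0 char='_'
After 7 (j): row=1 col=0 char='c'
After 8 (w): row=1 col=5 char='t'
After 9 (l): row=1 col=6 char='r'
After 10 (k): row=0 col=6 char='s'
After 11 (j): row=1 col=6 char='r'

Answer: 1,6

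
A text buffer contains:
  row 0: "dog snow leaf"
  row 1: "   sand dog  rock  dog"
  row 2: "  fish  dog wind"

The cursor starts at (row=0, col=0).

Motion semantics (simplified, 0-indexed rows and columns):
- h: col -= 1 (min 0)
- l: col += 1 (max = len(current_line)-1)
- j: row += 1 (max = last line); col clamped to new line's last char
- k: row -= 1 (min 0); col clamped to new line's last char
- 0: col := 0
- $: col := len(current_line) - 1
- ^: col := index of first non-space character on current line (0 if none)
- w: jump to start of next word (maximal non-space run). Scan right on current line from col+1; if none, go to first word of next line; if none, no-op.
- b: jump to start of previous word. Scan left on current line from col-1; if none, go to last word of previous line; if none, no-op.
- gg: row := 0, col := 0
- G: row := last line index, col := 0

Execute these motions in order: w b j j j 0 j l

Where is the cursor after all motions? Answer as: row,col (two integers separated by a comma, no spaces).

Answer: 2,1

Derivation:
After 1 (w): row=0 col=4 char='s'
After 2 (b): row=0 col=0 char='d'
After 3 (j): row=1 col=0 char='_'
After 4 (j): row=2 col=0 char='_'
After 5 (j): row=2 col=0 char='_'
After 6 (0): row=2 col=0 char='_'
After 7 (j): row=2 col=0 char='_'
After 8 (l): row=2 col=1 char='_'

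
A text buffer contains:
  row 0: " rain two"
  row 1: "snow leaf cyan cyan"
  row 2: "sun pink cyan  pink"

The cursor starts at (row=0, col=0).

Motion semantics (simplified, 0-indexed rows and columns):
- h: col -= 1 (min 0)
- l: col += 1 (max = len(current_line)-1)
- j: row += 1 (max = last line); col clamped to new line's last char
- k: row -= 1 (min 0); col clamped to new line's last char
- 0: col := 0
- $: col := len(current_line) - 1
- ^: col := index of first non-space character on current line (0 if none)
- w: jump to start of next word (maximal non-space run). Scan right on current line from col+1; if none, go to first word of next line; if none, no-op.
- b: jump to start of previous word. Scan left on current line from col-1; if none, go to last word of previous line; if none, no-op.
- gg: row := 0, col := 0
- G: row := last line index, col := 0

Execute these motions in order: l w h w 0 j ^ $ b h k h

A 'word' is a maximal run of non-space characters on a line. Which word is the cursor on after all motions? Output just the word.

After 1 (l): row=0 col=1 char='r'
After 2 (w): row=0 col=6 char='t'
After 3 (h): row=0 col=5 char='_'
After 4 (w): row=0 col=6 char='t'
After 5 (0): row=0 col=0 char='_'
After 6 (j): row=1 col=0 char='s'
After 7 (^): row=1 col=0 char='s'
After 8 ($): row=1 col=18 char='n'
After 9 (b): row=1 col=15 char='c'
After 10 (h): row=1 col=14 char='_'
After 11 (k): row=0 col=8 char='o'
After 12 (h): row=0 col=7 char='w'

Answer: two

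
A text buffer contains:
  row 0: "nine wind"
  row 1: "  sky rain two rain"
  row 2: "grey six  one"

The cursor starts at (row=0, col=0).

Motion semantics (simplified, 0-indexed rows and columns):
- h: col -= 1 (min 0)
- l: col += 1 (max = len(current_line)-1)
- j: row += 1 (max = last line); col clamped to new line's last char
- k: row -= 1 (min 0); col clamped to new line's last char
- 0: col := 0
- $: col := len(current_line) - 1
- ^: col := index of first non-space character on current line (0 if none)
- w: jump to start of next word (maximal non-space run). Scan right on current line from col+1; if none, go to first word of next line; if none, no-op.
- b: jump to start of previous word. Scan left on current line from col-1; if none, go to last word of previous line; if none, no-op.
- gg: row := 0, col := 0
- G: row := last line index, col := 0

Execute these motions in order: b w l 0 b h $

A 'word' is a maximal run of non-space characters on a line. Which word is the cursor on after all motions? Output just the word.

After 1 (b): row=0 col=0 char='n'
After 2 (w): row=0 col=5 char='w'
After 3 (l): row=0 col=6 char='i'
After 4 (0): row=0 col=0 char='n'
After 5 (b): row=0 col=0 char='n'
After 6 (h): row=0 col=0 char='n'
After 7 ($): row=0 col=8 char='d'

Answer: wind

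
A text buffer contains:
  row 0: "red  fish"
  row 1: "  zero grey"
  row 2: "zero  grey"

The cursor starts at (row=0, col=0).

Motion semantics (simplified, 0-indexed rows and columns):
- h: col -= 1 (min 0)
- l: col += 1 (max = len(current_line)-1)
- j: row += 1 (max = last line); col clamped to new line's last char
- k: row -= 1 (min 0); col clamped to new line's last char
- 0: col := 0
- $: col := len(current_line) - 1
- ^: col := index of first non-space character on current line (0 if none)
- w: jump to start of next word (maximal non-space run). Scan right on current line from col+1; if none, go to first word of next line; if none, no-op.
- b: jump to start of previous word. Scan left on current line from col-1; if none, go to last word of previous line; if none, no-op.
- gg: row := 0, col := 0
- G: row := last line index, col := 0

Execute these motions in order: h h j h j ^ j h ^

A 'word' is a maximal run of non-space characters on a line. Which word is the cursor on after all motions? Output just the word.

After 1 (h): row=0 col=0 char='r'
After 2 (h): row=0 col=0 char='r'
After 3 (j): row=1 col=0 char='_'
After 4 (h): row=1 col=0 char='_'
After 5 (j): row=2 col=0 char='z'
After 6 (^): row=2 col=0 char='z'
After 7 (j): row=2 col=0 char='z'
After 8 (h): row=2 col=0 char='z'
After 9 (^): row=2 col=0 char='z'

Answer: zero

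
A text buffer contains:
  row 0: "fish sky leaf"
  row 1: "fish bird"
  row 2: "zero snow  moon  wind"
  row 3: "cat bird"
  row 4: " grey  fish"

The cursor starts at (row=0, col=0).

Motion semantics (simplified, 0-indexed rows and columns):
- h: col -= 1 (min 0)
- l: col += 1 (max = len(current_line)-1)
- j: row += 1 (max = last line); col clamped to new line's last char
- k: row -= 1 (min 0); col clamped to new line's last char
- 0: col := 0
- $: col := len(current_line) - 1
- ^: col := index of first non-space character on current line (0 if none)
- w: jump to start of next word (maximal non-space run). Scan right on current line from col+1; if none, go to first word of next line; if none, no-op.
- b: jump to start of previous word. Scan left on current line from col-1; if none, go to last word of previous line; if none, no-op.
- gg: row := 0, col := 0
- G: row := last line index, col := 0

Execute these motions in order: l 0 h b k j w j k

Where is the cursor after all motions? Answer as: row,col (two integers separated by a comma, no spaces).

After 1 (l): row=0 col=1 char='i'
After 2 (0): row=0 col=0 char='f'
After 3 (h): row=0 col=0 char='f'
After 4 (b): row=0 col=0 char='f'
After 5 (k): row=0 col=0 char='f'
After 6 (j): row=1 col=0 char='f'
After 7 (w): row=1 col=5 char='b'
After 8 (j): row=2 col=5 char='s'
After 9 (k): row=1 col=5 char='b'

Answer: 1,5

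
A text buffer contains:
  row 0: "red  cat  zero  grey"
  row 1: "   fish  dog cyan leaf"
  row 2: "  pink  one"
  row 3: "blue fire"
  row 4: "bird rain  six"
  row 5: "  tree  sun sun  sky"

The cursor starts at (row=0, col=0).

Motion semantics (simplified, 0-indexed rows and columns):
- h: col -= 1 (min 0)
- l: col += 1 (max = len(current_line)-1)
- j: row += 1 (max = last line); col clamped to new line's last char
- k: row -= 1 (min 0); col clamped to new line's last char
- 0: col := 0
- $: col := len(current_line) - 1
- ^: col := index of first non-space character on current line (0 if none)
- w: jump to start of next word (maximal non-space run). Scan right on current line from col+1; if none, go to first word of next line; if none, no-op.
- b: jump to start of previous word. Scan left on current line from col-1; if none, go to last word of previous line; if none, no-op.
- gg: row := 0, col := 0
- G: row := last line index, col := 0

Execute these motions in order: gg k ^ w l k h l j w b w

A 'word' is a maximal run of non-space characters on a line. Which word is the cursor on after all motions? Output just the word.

Answer: dog

Derivation:
After 1 (gg): row=0 col=0 char='r'
After 2 (k): row=0 col=0 char='r'
After 3 (^): row=0 col=0 char='r'
After 4 (w): row=0 col=5 char='c'
After 5 (l): row=0 col=6 char='a'
After 6 (k): row=0 col=6 char='a'
After 7 (h): row=0 col=5 char='c'
After 8 (l): row=0 col=6 char='a'
After 9 (j): row=1 col=6 char='h'
After 10 (w): row=1 col=9 char='d'
After 11 (b): row=1 col=3 char='f'
After 12 (w): row=1 col=9 char='d'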